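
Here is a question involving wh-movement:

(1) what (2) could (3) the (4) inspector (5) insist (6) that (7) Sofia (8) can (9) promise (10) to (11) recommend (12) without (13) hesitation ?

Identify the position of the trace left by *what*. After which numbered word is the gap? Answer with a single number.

In situ: The inspector could insist that Sofia can promise to recommend what without hesitation.
'what' is the direct object of 'recommend'. It moves to the left edge, and the trace sits right after 'recommend':
What could the inspector insist that Sofia can promise to recommend ___ without hesitation?
'recommend' is word 11.

11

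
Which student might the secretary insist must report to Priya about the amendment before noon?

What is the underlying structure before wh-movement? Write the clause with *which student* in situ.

The secretary might insist which student must report to Priya about the amendment before noon.

'which student' is the subject of the clause embedded under 'insist'. Fronting leaves a gap immediately after 'insist':
Which student might the secretary insist ___ must report to Priya about the amendment before noon?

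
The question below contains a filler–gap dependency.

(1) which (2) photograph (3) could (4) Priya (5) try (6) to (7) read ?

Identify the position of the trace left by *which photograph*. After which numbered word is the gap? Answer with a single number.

7

Before movement: Priya could try to read which photograph.
The filler 'which photograph' is interpreted as the direct object of 'read'. Wh-movement fronts it, leaving a gap right after 'read':
Which photograph could Priya try to read ___?
'read' is word 7.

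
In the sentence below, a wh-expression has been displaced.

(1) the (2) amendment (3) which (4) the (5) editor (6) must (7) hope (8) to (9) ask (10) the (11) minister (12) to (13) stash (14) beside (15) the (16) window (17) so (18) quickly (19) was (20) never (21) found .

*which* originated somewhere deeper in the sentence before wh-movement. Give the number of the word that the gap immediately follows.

'which' is the direct object of 'stash'. Wh-movement fronts it, leaving a gap right after 'stash':
The amendment which the editor must hope to ask the minister to stash ___ beside the window so quickly was never found.
'stash' is word 13.

13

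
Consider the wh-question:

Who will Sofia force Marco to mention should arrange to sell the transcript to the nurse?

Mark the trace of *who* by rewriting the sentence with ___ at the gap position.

Who will Sofia force Marco to mention ___ should arrange to sell the transcript to the nurse?

Underlying clause: Sofia will force Marco to mention who should arrange to sell the transcript to the nurse.
'who' is the subject of the clause embedded under 'mention'. The gap is right after 'mention'.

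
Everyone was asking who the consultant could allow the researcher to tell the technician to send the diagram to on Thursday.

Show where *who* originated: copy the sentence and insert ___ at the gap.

Everyone was asking who the consultant could allow the researcher to tell the technician to send the diagram to ___ on Thursday.

In situ: The consultant could allow the researcher to tell the technician to send the diagram to who on Thursday.
'who' functions as the object of the preposition 'to' (recipient of 'send'). The gap is right after 'to'.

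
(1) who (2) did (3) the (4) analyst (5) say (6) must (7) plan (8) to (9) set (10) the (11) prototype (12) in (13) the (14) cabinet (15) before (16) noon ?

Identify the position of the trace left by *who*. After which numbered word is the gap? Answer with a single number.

5

Before movement: The analyst did say who must plan to set the prototype in the cabinet before noon.
'who' is the subject of the clause embedded under 'say'. It moves to the left edge, and the trace sits right after 'say':
Who did the analyst say ___ must plan to set the prototype in the cabinet before noon?
'say' is word 5.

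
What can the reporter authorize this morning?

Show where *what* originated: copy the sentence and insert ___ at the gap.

What can the reporter authorize ___ this morning?

Before movement: The reporter can authorize what this morning.
'what' is the direct object of 'authorize'. The gap is right after 'authorize'.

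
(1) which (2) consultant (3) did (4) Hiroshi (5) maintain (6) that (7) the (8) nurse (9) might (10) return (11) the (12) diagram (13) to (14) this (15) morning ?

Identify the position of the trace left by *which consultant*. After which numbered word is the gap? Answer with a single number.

13

In situ: Hiroshi did maintain that the nurse might return the diagram to which consultant this morning.
'which consultant' functions as the object of the preposition 'to' (recipient of 'return'). Fronting leaves a gap immediately after 'to':
Which consultant did Hiroshi maintain that the nurse might return the diagram to ___ this morning?
'to' is word 13.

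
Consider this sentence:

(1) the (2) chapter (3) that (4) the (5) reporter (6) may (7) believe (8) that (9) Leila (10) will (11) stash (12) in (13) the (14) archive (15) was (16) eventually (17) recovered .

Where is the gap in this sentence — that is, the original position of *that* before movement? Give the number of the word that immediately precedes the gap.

'that' is the direct object of 'stash'. Fronting leaves a gap immediately after 'stash':
The chapter that the reporter may believe that Leila will stash ___ in the archive was eventually recovered.
'stash' is word 11.

11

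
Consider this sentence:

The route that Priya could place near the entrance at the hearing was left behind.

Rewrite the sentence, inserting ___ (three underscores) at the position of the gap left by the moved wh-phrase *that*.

'that' is the direct object of 'place'. The gap is right after 'place'.

The route that Priya could place ___ near the entrance at the hearing was left behind.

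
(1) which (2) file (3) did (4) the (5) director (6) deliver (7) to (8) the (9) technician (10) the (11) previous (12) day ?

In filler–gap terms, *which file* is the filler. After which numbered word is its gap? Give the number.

Underlying clause: The director did deliver which file to the technician the previous day.
'which file' is the direct object of 'deliver'. Wh-movement fronts it, leaving a gap right after 'deliver':
Which file did the director deliver ___ to the technician the previous day?
'deliver' is word 6.

6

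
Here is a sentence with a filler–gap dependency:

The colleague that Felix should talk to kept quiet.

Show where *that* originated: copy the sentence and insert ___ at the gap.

The colleague that Felix should talk to ___ kept quiet.

The filler 'that' is interpreted as the object of the preposition 'to'. The gap is right after 'to'.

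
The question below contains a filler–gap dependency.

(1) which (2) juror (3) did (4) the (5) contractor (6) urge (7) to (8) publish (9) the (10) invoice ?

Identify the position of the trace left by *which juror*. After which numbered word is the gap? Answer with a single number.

6

Pre-movement form: The contractor did urge which juror to publish the invoice.
'which juror' is the direct object of 'urge'. Wh-movement fronts it, leaving a gap right after 'urge':
Which juror did the contractor urge ___ to publish the invoice?
'urge' is word 6.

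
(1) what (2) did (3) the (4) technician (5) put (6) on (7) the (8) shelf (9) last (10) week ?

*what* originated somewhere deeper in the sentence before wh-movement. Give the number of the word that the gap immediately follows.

In situ: The technician did put what on the shelf last week.
The filler 'what' is interpreted as the direct object of 'put'. It moves to the left edge, and the trace sits right after 'put':
What did the technician put ___ on the shelf last week?
'put' is word 5.

5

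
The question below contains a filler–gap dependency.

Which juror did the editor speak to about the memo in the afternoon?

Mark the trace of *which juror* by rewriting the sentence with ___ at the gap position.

Underlying clause: The editor did speak to which juror about the memo in the afternoon.
The filler 'which juror' is interpreted as the object of the preposition 'to'. The gap is right after 'to'.

Which juror did the editor speak to ___ about the memo in the afternoon?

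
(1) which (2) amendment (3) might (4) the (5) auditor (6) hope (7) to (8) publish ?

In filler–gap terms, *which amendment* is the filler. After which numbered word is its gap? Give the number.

Pre-movement form: The auditor might hope to publish which amendment.
'which amendment' is the direct object of 'publish'. Fronting leaves a gap immediately after 'publish':
Which amendment might the auditor hope to publish ___?
'publish' is word 8.

8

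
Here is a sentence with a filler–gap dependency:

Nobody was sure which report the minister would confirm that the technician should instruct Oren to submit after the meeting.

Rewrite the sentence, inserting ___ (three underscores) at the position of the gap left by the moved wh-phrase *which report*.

Nobody was sure which report the minister would confirm that the technician should instruct Oren to submit ___ after the meeting.

In situ: The minister would confirm that the technician should instruct Oren to submit which report after the meeting.
'which report' functions as the direct object of 'submit'. The gap is right after 'submit'.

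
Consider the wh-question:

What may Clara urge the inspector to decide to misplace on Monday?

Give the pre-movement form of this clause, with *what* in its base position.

'what' is the direct object of 'misplace'. It moves to the left edge, and the trace sits right after 'misplace':
What may Clara urge the inspector to decide to misplace ___ on Monday?

Clara may urge the inspector to decide to misplace what on Monday.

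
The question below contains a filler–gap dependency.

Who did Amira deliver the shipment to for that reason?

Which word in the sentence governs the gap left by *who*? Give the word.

to

Before movement: Amira did deliver the shipment to who for that reason.
The filler 'who' is interpreted as the object of the preposition 'to' (recipient of 'deliver'). It moves to the left edge, and the trace sits right after 'to':
Who did Amira deliver the shipment to ___ for that reason?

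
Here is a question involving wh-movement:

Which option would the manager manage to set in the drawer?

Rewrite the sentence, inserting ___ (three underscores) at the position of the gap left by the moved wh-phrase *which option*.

Which option would the manager manage to set ___ in the drawer?

Before movement: The manager would manage to set which option in the drawer.
'which option' is the direct object of 'set'. The gap is right after 'set'.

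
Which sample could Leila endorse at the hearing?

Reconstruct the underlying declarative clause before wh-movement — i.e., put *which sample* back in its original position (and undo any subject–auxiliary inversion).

Leila could endorse which sample at the hearing.

The filler 'which sample' is interpreted as the direct object of 'endorse'. Wh-movement fronts it, leaving a gap right after 'endorse':
Which sample could Leila endorse ___ at the hearing?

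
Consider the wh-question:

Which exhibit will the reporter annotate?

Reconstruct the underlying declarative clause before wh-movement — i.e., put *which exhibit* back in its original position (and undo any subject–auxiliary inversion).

'which exhibit' functions as the direct object of 'annotate'. Fronting leaves a gap immediately after 'annotate':
Which exhibit will the reporter annotate ___?

The reporter will annotate which exhibit.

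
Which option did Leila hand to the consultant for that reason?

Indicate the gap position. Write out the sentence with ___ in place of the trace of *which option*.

Before movement: Leila did hand which option to the consultant for that reason.
'which option' is the direct object of 'hand'. The gap is right after 'hand'.

Which option did Leila hand ___ to the consultant for that reason?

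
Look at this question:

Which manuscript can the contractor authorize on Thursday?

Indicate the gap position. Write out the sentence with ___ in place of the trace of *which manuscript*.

Underlying clause: The contractor can authorize which manuscript on Thursday.
The filler 'which manuscript' is interpreted as the direct object of 'authorize'. The gap is right after 'authorize'.

Which manuscript can the contractor authorize ___ on Thursday?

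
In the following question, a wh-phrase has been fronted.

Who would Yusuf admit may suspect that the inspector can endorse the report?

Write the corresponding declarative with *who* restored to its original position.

Yusuf would admit who may suspect that the inspector can endorse the report.

'who' is the subject of the clause embedded under 'admit'. Wh-movement fronts it, leaving a gap right after 'admit':
Who would Yusuf admit ___ may suspect that the inspector can endorse the report?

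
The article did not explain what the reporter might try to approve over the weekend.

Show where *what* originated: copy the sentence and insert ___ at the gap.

Before movement: The reporter might try to approve what over the weekend.
The filler 'what' is interpreted as the direct object of 'approve'. The gap is right after 'approve'.

The article did not explain what the reporter might try to approve ___ over the weekend.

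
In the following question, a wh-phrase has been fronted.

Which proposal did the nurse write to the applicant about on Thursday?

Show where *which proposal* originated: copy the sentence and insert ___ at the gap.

Which proposal did the nurse write to the applicant about ___ on Thursday?

Underlying clause: The nurse did write to the applicant about which proposal on Thursday.
The filler 'which proposal' is interpreted as the object of the preposition 'about'. The gap is right after 'about'.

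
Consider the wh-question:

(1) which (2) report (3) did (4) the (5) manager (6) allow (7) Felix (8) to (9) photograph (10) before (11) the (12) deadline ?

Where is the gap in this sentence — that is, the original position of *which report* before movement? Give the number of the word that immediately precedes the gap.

Underlying clause: The manager did allow Felix to photograph which report before the deadline.
'which report' functions as the direct object of 'photograph'. Fronting leaves a gap immediately after 'photograph':
Which report did the manager allow Felix to photograph ___ before the deadline?
'photograph' is word 9.

9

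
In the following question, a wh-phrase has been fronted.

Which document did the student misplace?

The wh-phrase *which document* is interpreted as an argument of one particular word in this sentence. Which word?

misplace

Pre-movement form: The student did misplace which document.
The filler 'which document' is interpreted as the direct object of 'misplace'. It moves to the left edge, and the trace sits right after 'misplace':
Which document did the student misplace ___?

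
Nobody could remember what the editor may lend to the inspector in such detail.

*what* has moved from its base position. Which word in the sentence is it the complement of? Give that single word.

Before movement: The editor may lend what to the inspector in such detail.
'what' is the direct object of 'lend'. Fronting leaves a gap immediately after 'lend':
Nobody could remember what the editor may lend ___ to the inspector in such detail.

lend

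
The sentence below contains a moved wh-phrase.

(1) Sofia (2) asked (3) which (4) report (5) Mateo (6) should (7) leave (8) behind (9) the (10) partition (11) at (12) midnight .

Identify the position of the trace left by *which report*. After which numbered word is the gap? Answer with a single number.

Pre-movement form: Mateo should leave which report behind the partition at midnight.
The filler 'which report' is interpreted as the direct object of 'leave'. It moves to the left edge, and the trace sits right after 'leave':
Sofia asked which report Mateo should leave ___ behind the partition at midnight.
'leave' is word 7.

7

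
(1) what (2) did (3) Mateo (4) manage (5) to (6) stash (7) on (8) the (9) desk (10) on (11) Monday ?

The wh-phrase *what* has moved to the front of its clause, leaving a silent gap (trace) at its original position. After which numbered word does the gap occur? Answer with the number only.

Before movement: Mateo did manage to stash what on the desk on Monday.
'what' functions as the direct object of 'stash'. Wh-movement fronts it, leaving a gap right after 'stash':
What did Mateo manage to stash ___ on the desk on Monday?
'stash' is word 6.

6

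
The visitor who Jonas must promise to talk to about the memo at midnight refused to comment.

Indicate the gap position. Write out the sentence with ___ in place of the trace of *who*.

The visitor who Jonas must promise to talk to ___ about the memo at midnight refused to comment.

'who' functions as the object of the preposition 'to'. The gap is right after 'to'.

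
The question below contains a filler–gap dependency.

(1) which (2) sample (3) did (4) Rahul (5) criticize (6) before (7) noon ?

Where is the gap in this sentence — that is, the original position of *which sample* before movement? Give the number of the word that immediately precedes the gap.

In situ: Rahul did criticize which sample before noon.
The filler 'which sample' is interpreted as the direct object of 'criticize'. Fronting leaves a gap immediately after 'criticize':
Which sample did Rahul criticize ___ before noon?
'criticize' is word 5.

5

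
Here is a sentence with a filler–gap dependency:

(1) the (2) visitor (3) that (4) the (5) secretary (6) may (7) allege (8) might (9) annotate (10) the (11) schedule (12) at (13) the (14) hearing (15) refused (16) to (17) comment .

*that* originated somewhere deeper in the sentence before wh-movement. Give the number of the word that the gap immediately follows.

7

'that' is the subject of the clause embedded under 'allege'. It moves to the left edge, and the trace sits right after 'allege':
The visitor that the secretary may allege ___ might annotate the schedule at the hearing refused to comment.
'allege' is word 7.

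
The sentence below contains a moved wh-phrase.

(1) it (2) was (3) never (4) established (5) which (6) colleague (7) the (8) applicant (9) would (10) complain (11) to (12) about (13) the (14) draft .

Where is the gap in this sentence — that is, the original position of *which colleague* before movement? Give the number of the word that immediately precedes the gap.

11

Before movement: The applicant would complain to which colleague about the draft.
'which colleague' is the object of the preposition 'to'. Wh-movement fronts it, leaving a gap right after 'to':
It was never established which colleague the applicant would complain to ___ about the draft.
'to' is word 11.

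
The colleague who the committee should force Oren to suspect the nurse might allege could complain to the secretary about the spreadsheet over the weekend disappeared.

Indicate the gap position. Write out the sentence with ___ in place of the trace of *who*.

The colleague who the committee should force Oren to suspect the nurse might allege ___ could complain to the secretary about the spreadsheet over the weekend disappeared.

The filler 'who' is interpreted as the subject of the clause embedded under 'allege'. The gap is right after 'allege'.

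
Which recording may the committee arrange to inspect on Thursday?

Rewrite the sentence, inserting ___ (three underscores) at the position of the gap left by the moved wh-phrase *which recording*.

Which recording may the committee arrange to inspect ___ on Thursday?

Before movement: The committee may arrange to inspect which recording on Thursday.
The filler 'which recording' is interpreted as the direct object of 'inspect'. The gap is right after 'inspect'.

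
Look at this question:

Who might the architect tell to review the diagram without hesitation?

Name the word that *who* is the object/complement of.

Pre-movement form: The architect might tell who to review the diagram without hesitation.
'who' functions as the direct object of 'tell'. It moves to the left edge, and the trace sits right after 'tell':
Who might the architect tell ___ to review the diagram without hesitation?

tell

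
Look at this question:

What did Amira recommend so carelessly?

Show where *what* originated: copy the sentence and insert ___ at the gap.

What did Amira recommend ___ so carelessly?

Before movement: Amira did recommend what so carelessly.
'what' functions as the direct object of 'recommend'. The gap is right after 'recommend'.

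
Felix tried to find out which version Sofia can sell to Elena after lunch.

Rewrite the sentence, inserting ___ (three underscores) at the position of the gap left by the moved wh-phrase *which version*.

Pre-movement form: Sofia can sell which version to Elena after lunch.
'which version' functions as the direct object of 'sell'. The gap is right after 'sell'.

Felix tried to find out which version Sofia can sell ___ to Elena after lunch.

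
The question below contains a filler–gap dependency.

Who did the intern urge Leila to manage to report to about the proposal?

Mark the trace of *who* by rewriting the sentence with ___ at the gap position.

Pre-movement form: The intern did urge Leila to manage to report to who about the proposal.
'who' is the object of the preposition 'to'. The gap is right after 'to'.

Who did the intern urge Leila to manage to report to ___ about the proposal?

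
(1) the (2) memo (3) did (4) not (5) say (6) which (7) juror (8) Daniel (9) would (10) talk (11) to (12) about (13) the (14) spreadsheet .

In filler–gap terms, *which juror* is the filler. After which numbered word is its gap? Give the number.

11

In situ: Daniel would talk to which juror about the spreadsheet.
The filler 'which juror' is interpreted as the object of the preposition 'to'. It moves to the left edge, and the trace sits right after 'to':
The memo did not say which juror Daniel would talk to ___ about the spreadsheet.
'to' is word 11.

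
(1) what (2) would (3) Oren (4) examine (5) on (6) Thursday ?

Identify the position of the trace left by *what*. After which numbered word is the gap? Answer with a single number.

4

Pre-movement form: Oren would examine what on Thursday.
The filler 'what' is interpreted as the direct object of 'examine'. Fronting leaves a gap immediately after 'examine':
What would Oren examine ___ on Thursday?
'examine' is word 4.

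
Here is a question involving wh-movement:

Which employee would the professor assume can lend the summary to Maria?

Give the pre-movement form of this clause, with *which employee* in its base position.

The professor would assume which employee can lend the summary to Maria.

'which employee' functions as the subject of the clause embedded under 'assume'. It moves to the left edge, and the trace sits right after 'assume':
Which employee would the professor assume ___ can lend the summary to Maria?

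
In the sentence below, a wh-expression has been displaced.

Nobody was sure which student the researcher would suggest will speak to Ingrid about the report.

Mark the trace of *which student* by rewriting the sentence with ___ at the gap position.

Nobody was sure which student the researcher would suggest ___ will speak to Ingrid about the report.

In situ: The researcher would suggest which student will speak to Ingrid about the report.
'which student' functions as the subject of the clause embedded under 'suggest'. The gap is right after 'suggest'.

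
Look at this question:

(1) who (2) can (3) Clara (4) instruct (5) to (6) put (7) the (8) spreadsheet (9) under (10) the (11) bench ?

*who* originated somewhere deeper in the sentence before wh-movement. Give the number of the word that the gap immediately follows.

4

In situ: Clara can instruct who to put the spreadsheet under the bench.
'who' is the direct object of 'instruct'. It moves to the left edge, and the trace sits right after 'instruct':
Who can Clara instruct ___ to put the spreadsheet under the bench?
'instruct' is word 4.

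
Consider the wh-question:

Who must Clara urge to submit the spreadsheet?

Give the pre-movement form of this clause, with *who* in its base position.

Clara must urge who to submit the spreadsheet.

'who' is the direct object of 'urge'. It moves to the left edge, and the trace sits right after 'urge':
Who must Clara urge ___ to submit the spreadsheet?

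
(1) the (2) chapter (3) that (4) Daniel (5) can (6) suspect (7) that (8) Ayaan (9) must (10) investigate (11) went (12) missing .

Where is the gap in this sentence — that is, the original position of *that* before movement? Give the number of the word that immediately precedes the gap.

'that' is the direct object of 'investigate'. Fronting leaves a gap immediately after 'investigate':
The chapter that Daniel can suspect that Ayaan must investigate ___ went missing.
'investigate' is word 10.

10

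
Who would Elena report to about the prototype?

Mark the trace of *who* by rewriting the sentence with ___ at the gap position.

Who would Elena report to ___ about the prototype?

Pre-movement form: Elena would report to who about the prototype.
The filler 'who' is interpreted as the object of the preposition 'to'. The gap is right after 'to'.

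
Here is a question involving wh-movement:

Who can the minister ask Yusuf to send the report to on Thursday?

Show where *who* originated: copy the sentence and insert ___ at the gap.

Who can the minister ask Yusuf to send the report to ___ on Thursday?

In situ: The minister can ask Yusuf to send the report to who on Thursday.
'who' functions as the object of the preposition 'to' (recipient of 'send'). The gap is right after 'to'.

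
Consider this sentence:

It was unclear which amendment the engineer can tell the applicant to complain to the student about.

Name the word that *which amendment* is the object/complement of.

about

Before movement: The engineer can tell the applicant to complain to the student about which amendment.
'which amendment' functions as the object of the preposition 'about'. Wh-movement fronts it, leaving a gap right after 'about':
It was unclear which amendment the engineer can tell the applicant to complain to the student about ___.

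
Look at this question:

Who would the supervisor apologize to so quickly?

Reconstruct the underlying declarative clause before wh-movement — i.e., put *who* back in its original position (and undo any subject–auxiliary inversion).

The supervisor would apologize to who so quickly.

'who' is the object of the preposition 'to'. It moves to the left edge, and the trace sits right after 'to':
Who would the supervisor apologize to ___ so quickly?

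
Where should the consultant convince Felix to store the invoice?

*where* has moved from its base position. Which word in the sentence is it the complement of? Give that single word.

Pre-movement form: The consultant should convince Felix to store the invoice where.
'where' is the locative complement of 'store'. Wh-movement fronts it, leaving a gap right after 'invoice':
Where should the consultant convince Felix to store the invoice ___?

store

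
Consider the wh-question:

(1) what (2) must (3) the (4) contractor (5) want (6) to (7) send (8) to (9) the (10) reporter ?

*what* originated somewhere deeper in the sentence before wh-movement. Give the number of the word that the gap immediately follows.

7

Underlying clause: The contractor must want to send what to the reporter.
'what' functions as the direct object of 'send'. Wh-movement fronts it, leaving a gap right after 'send':
What must the contractor want to send ___ to the reporter?
'send' is word 7.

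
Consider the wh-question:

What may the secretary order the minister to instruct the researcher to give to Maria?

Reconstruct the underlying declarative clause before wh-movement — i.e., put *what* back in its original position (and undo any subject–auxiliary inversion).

The secretary may order the minister to instruct the researcher to give what to Maria.

'what' functions as the direct object of 'give'. It moves to the left edge, and the trace sits right after 'give':
What may the secretary order the minister to instruct the researcher to give ___ to Maria?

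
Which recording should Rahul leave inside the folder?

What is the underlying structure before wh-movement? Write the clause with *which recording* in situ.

'which recording' functions as the direct object of 'leave'. Fronting leaves a gap immediately after 'leave':
Which recording should Rahul leave ___ inside the folder?

Rahul should leave which recording inside the folder.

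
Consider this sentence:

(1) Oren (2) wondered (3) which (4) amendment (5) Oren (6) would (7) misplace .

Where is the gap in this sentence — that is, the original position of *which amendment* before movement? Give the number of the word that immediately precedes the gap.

Before movement: Oren would misplace which amendment.
The filler 'which amendment' is interpreted as the direct object of 'misplace'. Wh-movement fronts it, leaving a gap right after 'misplace':
Oren wondered which amendment Oren would misplace ___.
'misplace' is word 7.

7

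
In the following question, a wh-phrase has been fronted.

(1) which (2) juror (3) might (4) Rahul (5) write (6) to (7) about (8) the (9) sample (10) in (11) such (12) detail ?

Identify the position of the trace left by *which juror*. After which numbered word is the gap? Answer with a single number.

6

Before movement: Rahul might write to which juror about the sample in such detail.
The filler 'which juror' is interpreted as the object of the preposition 'to'. Fronting leaves a gap immediately after 'to':
Which juror might Rahul write to ___ about the sample in such detail?
'to' is word 6.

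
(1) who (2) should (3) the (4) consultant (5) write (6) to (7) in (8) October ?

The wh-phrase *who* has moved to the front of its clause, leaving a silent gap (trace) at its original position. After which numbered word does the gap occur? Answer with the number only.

6

Before movement: The consultant should write to who in October.
'who' functions as the object of the preposition 'to'. Wh-movement fronts it, leaving a gap right after 'to':
Who should the consultant write to ___ in October?
'to' is word 6.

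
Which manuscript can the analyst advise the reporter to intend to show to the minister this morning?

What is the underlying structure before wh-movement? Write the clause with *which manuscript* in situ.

'which manuscript' functions as the direct object of 'show'. Fronting leaves a gap immediately after 'show':
Which manuscript can the analyst advise the reporter to intend to show ___ to the minister this morning?

The analyst can advise the reporter to intend to show which manuscript to the minister this morning.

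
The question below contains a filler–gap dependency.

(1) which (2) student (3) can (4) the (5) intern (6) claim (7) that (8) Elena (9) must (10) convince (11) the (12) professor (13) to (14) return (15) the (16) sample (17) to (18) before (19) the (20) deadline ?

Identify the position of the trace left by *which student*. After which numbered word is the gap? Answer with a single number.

Before movement: The intern can claim that Elena must convince the professor to return the sample to which student before the deadline.
'which student' functions as the object of the preposition 'to' (recipient of 'return'). Wh-movement fronts it, leaving a gap right after 'to':
Which student can the intern claim that Elena must convince the professor to return the sample to ___ before the deadline?
'to' is word 17.

17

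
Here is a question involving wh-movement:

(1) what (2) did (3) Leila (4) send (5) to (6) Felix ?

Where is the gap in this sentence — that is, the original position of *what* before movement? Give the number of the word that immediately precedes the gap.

4

Underlying clause: Leila did send what to Felix.
The filler 'what' is interpreted as the direct object of 'send'. It moves to the left edge, and the trace sits right after 'send':
What did Leila send ___ to Felix?
'send' is word 4.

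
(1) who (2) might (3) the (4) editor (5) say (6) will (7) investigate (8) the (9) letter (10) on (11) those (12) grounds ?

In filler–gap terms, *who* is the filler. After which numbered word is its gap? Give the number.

5

Pre-movement form: The editor might say who will investigate the letter on those grounds.
'who' is the subject of the clause embedded under 'say'. Wh-movement fronts it, leaving a gap right after 'say':
Who might the editor say ___ will investigate the letter on those grounds?
'say' is word 5.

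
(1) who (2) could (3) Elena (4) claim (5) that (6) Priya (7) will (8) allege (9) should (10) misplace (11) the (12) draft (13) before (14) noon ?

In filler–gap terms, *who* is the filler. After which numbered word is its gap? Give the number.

8

Pre-movement form: Elena could claim that Priya will allege who should misplace the draft before noon.
'who' functions as the subject of the clause embedded under 'allege'. Wh-movement fronts it, leaving a gap right after 'allege':
Who could Elena claim that Priya will allege ___ should misplace the draft before noon?
'allege' is word 8.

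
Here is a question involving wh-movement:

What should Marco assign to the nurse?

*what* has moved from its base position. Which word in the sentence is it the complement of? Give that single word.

assign

Before movement: Marco should assign what to the nurse.
'what' functions as the direct object of 'assign'. It moves to the left edge, and the trace sits right after 'assign':
What should Marco assign ___ to the nurse?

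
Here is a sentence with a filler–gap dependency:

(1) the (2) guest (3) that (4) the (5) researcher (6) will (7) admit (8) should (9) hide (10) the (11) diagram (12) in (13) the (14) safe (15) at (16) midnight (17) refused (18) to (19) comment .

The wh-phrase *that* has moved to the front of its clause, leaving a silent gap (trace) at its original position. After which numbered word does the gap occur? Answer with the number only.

7

'that' is the subject of the clause embedded under 'admit'. It moves to the left edge, and the trace sits right after 'admit':
The guest that the researcher will admit ___ should hide the diagram in the safe at midnight refused to comment.
'admit' is word 7.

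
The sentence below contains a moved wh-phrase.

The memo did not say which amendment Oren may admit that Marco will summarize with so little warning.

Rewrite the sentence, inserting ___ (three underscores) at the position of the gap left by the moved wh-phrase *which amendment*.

Pre-movement form: Oren may admit that Marco will summarize which amendment with so little warning.
'which amendment' functions as the direct object of 'summarize'. The gap is right after 'summarize'.

The memo did not say which amendment Oren may admit that Marco will summarize ___ with so little warning.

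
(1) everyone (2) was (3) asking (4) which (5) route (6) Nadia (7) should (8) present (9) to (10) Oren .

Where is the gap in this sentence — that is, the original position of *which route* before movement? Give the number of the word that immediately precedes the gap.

8

Before movement: Nadia should present which route to Oren.
'which route' is the direct object of 'present'. Fronting leaves a gap immediately after 'present':
Everyone was asking which route Nadia should present ___ to Oren.
'present' is word 8.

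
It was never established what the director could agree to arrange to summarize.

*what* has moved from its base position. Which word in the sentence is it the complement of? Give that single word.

Underlying clause: The director could agree to arrange to summarize what.
'what' functions as the direct object of 'summarize'. Wh-movement fronts it, leaving a gap right after 'summarize':
It was never established what the director could agree to arrange to summarize ___.

summarize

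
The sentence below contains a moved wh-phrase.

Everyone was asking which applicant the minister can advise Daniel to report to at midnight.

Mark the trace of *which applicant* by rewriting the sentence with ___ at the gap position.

Underlying clause: The minister can advise Daniel to report to which applicant at midnight.
The filler 'which applicant' is interpreted as the object of the preposition 'to'. The gap is right after 'to'.

Everyone was asking which applicant the minister can advise Daniel to report to ___ at midnight.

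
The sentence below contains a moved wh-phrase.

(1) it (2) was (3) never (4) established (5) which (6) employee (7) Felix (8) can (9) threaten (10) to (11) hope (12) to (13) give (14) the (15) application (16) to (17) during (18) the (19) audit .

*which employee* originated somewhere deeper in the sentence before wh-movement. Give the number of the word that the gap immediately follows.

16

In situ: Felix can threaten to hope to give the application to which employee during the audit.
'which employee' functions as the object of the preposition 'to' (recipient of 'give'). It moves to the left edge, and the trace sits right after 'to':
It was never established which employee Felix can threaten to hope to give the application to ___ during the audit.
'to' is word 16.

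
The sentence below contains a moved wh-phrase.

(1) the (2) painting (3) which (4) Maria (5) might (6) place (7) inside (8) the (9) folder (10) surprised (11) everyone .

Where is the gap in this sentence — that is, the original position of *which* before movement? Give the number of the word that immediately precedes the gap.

'which' functions as the direct object of 'place'. It moves to the left edge, and the trace sits right after 'place':
The painting which Maria might place ___ inside the folder surprised everyone.
'place' is word 6.

6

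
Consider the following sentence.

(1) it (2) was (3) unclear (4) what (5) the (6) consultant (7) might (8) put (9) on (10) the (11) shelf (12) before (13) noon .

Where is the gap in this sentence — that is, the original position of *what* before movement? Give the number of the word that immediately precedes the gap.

In situ: The consultant might put what on the shelf before noon.
'what' functions as the direct object of 'put'. It moves to the left edge, and the trace sits right after 'put':
It was unclear what the consultant might put ___ on the shelf before noon.
'put' is word 8.

8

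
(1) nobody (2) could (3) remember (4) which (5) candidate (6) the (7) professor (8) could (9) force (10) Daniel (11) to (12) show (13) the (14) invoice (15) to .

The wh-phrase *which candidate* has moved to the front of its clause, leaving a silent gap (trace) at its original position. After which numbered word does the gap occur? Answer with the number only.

In situ: The professor could force Daniel to show the invoice to which candidate.
'which candidate' functions as the object of the preposition 'to' (recipient of 'show'). Wh-movement fronts it, leaving a gap right after 'to':
Nobody could remember which candidate the professor could force Daniel to show the invoice to ___.
'to' is word 15.

15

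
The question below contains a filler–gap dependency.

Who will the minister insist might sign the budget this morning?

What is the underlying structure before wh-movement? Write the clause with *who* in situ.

'who' functions as the subject of the clause embedded under 'insist'. It moves to the left edge, and the trace sits right after 'insist':
Who will the minister insist ___ might sign the budget this morning?

The minister will insist who might sign the budget this morning.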